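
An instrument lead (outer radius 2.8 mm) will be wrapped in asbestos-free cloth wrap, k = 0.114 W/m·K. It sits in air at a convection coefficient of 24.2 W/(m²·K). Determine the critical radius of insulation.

For a cylinder r_cr = k/h = 0.114/24.2
r_cr = 4.71 mm; since the bare radius (2.8 mm) is below r_cr, adding a thin layer of insulation will *increase* heat loss.

r_cr ≈ 4.71 mm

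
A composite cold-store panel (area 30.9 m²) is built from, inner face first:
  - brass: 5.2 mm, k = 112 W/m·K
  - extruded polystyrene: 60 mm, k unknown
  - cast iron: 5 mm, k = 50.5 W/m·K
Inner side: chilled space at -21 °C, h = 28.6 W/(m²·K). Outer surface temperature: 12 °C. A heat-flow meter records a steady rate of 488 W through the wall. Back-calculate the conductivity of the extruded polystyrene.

Using the resistance-network approach (series):
R_inner film = 1/(h_i·A) = 1/(28.6×30.9) = 0.001132 K/W
R_brass = L/(kA) = 0.0052/(112×30.9) = 1.503×10^-6 K/W
R_cast iron = L/(kA) = 0.005/(50.5×30.9) = 3.204×10^-6 K/W
Sum of known resistances R_other = 0.001136 K/W
Total R = ΔT/Q = 33/488 = 0.06762 K/W
R_extruded polystyrene = R_total − R_other = 0.06649 K/W
k = L/(R·A) = 0.06/(0.06649×30.9)

k ≈ 0.0292 W/(m·K)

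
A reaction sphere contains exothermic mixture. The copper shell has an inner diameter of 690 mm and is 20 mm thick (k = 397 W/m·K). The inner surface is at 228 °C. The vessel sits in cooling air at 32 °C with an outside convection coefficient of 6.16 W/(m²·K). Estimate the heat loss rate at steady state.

Q ≈ 2020 W

For a spherical shell R = (1/r₁ − 1/r₂)/(4πk); film R = 1/(h·4πr²). In series:
R_copper shell = (1/0.345 − 1/0.365)/(4π×397) = 3.184×10^-5 K/W
R_outer film = 1/(h·4πr_o²) = 1/(6.16×4π×0.365²) = 0.09697 K/W
R_total = 0.097 K/W
Q = ΔT/R_total = 196/0.097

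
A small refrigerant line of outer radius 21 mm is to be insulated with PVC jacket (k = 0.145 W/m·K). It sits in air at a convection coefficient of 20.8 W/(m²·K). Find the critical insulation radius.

r_cr ≈ 6.97 mm

For a cylinder r_cr = k/h = 0.145/20.8
r_cr = 6.97 mm; since the bare radius (21 mm) is above r_cr, any added insulation will reduce heat loss.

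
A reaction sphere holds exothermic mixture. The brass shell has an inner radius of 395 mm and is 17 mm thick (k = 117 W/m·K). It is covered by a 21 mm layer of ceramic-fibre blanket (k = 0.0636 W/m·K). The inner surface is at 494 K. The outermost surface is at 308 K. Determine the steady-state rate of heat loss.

Q ≈ 1260 W

Each spherical layer contributes R = (1/r_i − 1/r_o)/(4πk):
R_brass shell = (1/0.395 − 1/0.412)/(4π×117) = 7.105×10^-5 K/W
R_ceramic-fibre blanket = (1/0.412 − 1/0.433)/(4π×0.0636) = 0.1473 K/W
R_total = 0.1474 K/W
Q = ΔT/R_total = 186/0.1474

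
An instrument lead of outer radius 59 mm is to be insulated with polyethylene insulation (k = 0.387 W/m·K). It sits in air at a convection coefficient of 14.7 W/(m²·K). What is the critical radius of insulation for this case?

r_cr ≈ 26.3 mm

For a cylinder r_cr = k/h = 0.387/14.7
r_cr = 26.3 mm; since the bare radius (59 mm) is above r_cr, any added insulation will reduce heat loss.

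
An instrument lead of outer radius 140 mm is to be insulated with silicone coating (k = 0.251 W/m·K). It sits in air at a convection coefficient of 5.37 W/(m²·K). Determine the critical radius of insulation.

For a cylinder r_cr = k/h = 0.251/5.37
r_cr = 46.7 mm; since the bare radius (140 mm) is above r_cr, any added insulation will reduce heat loss.

r_cr ≈ 46.7 mm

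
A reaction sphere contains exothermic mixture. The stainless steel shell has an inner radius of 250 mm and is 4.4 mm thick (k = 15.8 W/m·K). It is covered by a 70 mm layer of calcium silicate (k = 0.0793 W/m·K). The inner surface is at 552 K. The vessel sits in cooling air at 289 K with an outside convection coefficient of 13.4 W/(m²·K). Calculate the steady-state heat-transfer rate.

Q ≈ 290 W

Radial (spherical) resistances in series:
R_stainless steel shell = (1/0.25 − 1/0.2544)/(4π×15.8) = 3.484×10^-4 K/W
R_calcium silicate = (1/0.2544 − 1/0.3244)/(4π×0.0793) = 0.8512 K/W
R_outer film = 1/(h·4πr_o²) = 1/(13.4×4π×0.3244²) = 0.05643 K/W
R_total = 0.908 K/W
Q = ΔT/R_total = 263/0.908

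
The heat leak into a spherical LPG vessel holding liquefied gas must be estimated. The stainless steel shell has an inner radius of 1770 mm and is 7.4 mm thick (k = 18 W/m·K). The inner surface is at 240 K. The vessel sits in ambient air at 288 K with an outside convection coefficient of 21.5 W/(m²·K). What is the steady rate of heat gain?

Spherical conduction: R = (1/r_in − 1/r_out)/(4πk) per layer; series-sum.
R_stainless steel shell = (1/1.77 − 1/1.7774)/(4π×18) = 1.04×10^-5 K/W
R_outer film = 1/(h·4πr_o²) = 1/(21.5×4π×1.7774²) = 0.001172 K/W
R_total = 0.001182 K/W
Q = ΔT/R_total = 48/0.001182

Q ≈ 40600 W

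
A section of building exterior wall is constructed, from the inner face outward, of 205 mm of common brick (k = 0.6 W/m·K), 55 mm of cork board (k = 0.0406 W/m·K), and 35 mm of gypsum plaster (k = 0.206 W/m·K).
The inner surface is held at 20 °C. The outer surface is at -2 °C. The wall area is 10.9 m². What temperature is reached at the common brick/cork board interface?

Using the resistance-network approach (series):
R_common brick = L/(kA) = 0.205/(0.6×10.9) = 0.03135 K/W
R_cork board = L/(kA) = 0.055/(0.0406×10.9) = 0.1243 K/W
R_gypsum plaster = L/(kA) = 0.035/(0.206×10.9) = 0.01559 K/W
R_total = 0.1712 K/W;  Q = ΔT/R_total = 22/0.1712 = 128.5 W
T_interface = T_inner − Q·ΣR(inner→interface) = 20 − 128×0.03135

T ≈ 16 °C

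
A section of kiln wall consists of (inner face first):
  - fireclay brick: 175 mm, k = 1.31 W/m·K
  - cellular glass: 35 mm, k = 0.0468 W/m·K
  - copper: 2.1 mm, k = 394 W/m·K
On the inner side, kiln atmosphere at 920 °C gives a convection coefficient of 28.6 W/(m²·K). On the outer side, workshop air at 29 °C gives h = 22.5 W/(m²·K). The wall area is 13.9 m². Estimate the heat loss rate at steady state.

Q ≈ 12900 W

Treating each layer as a thermal resistance in series:
R_inner film = 1/(h_i·A) = 1/(28.6×13.9) = 0.002515 K/W
R_fireclay brick = L/(kA) = 0.175/(1.31×13.9) = 0.009611 K/W
R_cellular glass = L/(kA) = 0.035/(0.0468×13.9) = 0.0538 K/W
R_copper = L/(kA) = 0.0021/(394×13.9) = 3.834×10^-7 K/W
R_outer film = 1/(h_o·A) = 1/(22.5×13.9) = 0.003197 K/W
R_total = 0.06913 K/W
Q = ΔT / R_total = 891 / 0.06913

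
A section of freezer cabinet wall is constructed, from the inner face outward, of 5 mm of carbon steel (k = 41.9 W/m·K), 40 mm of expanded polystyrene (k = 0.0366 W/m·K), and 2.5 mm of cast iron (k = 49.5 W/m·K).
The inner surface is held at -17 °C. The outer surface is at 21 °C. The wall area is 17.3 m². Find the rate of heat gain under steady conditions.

Q ≈ 601 W

Using the resistance-network approach (series):
R_carbon steel = L/(kA) = 0.005/(41.9×17.3) = 6.898×10^-6 K/W
R_expanded polystyrene = L/(kA) = 0.04/(0.0366×17.3) = 0.06317 K/W
R_cast iron = L/(kA) = 0.0025/(49.5×17.3) = 2.919×10^-6 K/W
R_total = 0.06318 K/W
Q = ΔT / R_total = 38 / 0.06318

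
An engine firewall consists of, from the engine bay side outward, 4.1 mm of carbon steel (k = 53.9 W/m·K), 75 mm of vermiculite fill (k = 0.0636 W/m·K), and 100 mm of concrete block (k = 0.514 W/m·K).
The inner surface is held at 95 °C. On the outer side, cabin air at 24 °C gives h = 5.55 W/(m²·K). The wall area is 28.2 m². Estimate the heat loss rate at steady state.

Q ≈ 1290 W

Using the resistance-network approach (series):
R_carbon steel = L/(kA) = 0.0041/(53.9×28.2) = 2.697×10^-6 K/W
R_vermiculite fill = L/(kA) = 0.075/(0.0636×28.2) = 0.04182 K/W
R_concrete block = L/(kA) = 0.1/(0.514×28.2) = 0.006899 K/W
R_outer film = 1/(h_o·A) = 1/(5.55×28.2) = 0.006389 K/W
R_total = 0.05511 K/W
Q = ΔT / R_total = 71 / 0.05511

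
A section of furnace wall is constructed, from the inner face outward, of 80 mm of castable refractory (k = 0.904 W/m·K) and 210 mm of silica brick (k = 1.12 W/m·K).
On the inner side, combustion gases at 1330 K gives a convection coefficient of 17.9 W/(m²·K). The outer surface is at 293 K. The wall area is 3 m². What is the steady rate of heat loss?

Q ≈ 9370 W

Using the resistance-network approach (series):
R_inner film = 1/(h_i·A) = 1/(17.9×3) = 0.01862 K/W
R_castable refractory = L/(kA) = 0.08/(0.904×3) = 0.0295 K/W
R_silica brick = L/(kA) = 0.21/(1.12×3) = 0.0625 K/W
R_total = 0.1106 K/W
Q = ΔT / R_total = 1037 / 0.1106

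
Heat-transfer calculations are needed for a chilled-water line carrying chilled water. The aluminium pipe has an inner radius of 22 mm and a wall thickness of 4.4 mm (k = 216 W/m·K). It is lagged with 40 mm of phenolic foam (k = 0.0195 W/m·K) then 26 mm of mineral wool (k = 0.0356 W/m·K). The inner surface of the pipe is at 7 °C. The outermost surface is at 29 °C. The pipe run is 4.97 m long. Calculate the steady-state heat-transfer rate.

Q ≈ 12.1 W

Radial resistances (cylindrical: R_cond = ln(r_o/r_i)/(2πkL), R_conv = 1/(h·2πrL)):
R_aluminium pipe wall = ln(26.4/22)/(2π×216×4.97) = 2.703×10^-5 K/W
R_phenolic foam = ln(66.4/26.4)/(2π×0.0195×4.97) = 1.515 K/W
R_mineral wool = ln(92.4/66.4)/(2π×0.0356×4.97) = 0.2972 K/W
R_total = 1.812 K/W
Q = ΔT/R_total = 22/1.812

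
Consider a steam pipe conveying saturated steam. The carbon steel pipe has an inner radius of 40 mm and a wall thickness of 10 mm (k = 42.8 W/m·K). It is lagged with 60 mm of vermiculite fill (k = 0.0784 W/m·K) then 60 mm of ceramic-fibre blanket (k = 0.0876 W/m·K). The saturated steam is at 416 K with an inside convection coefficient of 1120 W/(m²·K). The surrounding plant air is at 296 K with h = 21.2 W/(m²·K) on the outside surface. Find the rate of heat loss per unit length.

Radial resistances (cylindrical: R_cond = ln(r_o/r_i)/(2πkL), R_conv = 1/(h·2πrL)):
R_inner film = 1/(h_i·2πr₁L) = 1/(1120×2π×0.04×1) = 0.003553 K/W
R_carbon steel pipe wall = ln(50/40)/(2π×42.8×1) = 8.298×10^-4 K/W
R_vermiculite fill = ln(110/50)/(2π×0.0784×1) = 1.601 K/W
R_ceramic-fibre blanket = ln(170/110)/(2π×0.0876×1) = 0.7909 K/W
R_outer film = 1/(h_o·2πr_oL) = 1/(21.2×2π×0.17×1) = 0.04416 K/W
R_total = 2.44 K/W
Q = ΔT/R_total = 120/2.44

q′ ≈ 49.2 W/m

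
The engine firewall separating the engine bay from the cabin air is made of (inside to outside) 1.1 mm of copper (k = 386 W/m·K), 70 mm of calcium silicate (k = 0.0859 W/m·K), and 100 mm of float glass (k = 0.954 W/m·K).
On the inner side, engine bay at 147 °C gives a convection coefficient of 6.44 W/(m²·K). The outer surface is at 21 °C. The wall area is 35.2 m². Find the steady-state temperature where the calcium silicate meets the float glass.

T ≈ 33.3 °C

Using the resistance-network approach (series):
R_inner film = 1/(h_i·A) = 1/(6.44×35.2) = 0.004411 K/W
R_copper = L/(kA) = 0.0011/(386×35.2) = 8.096×10^-8 K/W
R_calcium silicate = L/(kA) = 0.07/(0.0859×35.2) = 0.02315 K/W
R_float glass = L/(kA) = 0.1/(0.954×35.2) = 0.002978 K/W
R_total = 0.03054 K/W;  Q = ΔT/R_total = 126/0.03054 = 4126 W
T_interface = T_inner − Q·ΣR(inner→interface) = 147 − 4130×0.02756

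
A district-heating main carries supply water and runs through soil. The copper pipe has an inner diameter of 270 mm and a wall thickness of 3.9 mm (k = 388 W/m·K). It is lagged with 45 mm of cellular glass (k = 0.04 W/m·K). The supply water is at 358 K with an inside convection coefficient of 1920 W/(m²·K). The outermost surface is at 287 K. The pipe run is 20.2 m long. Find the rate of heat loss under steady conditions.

Q ≈ 1280 W

For a radial system each layer contributes R = ln(r_out/r_in)/(2πkL); films add R = 1/(hA).
R_inner film = 1/(h_i·2πr₁L) = 1/(1920×2π×0.135×20.2) = 3.04×10^-5 K/W
R_copper pipe wall = ln(138.9/135)/(2π×388×20.2) = 5.783×10^-7 K/W
R_cellular glass = ln(183.9/138.9)/(2π×0.04×20.2) = 0.05528 K/W
R_total = 0.05531 K/W
Q = ΔT/R_total = 71/0.05531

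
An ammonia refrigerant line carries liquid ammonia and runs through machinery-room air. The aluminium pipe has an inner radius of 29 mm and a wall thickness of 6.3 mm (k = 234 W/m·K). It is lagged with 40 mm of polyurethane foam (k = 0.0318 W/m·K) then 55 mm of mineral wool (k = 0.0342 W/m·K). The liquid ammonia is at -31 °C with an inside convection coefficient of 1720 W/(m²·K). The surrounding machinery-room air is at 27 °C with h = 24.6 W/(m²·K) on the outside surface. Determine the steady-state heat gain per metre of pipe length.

q′ ≈ 9.07 W/m

Per-layer cylindrical resistances, series-summed:
R_inner film = 1/(h_i·2πr₁L) = 1/(1720×2π×0.029×1) = 0.003191 K/W
R_aluminium pipe wall = ln(35.3/29)/(2π×234×1) = 1.337×10^-4 K/W
R_polyurethane foam = ln(75.3/35.3)/(2π×0.0318×1) = 3.792 K/W
R_mineral wool = ln(130.3/75.3)/(2π×0.0342×1) = 2.552 K/W
R_outer film = 1/(h_o·2πr_oL) = 1/(24.6×2π×0.1303×1) = 0.04965 K/W
R_total = 6.397 K/W
Q = ΔT/R_total = 58/6.397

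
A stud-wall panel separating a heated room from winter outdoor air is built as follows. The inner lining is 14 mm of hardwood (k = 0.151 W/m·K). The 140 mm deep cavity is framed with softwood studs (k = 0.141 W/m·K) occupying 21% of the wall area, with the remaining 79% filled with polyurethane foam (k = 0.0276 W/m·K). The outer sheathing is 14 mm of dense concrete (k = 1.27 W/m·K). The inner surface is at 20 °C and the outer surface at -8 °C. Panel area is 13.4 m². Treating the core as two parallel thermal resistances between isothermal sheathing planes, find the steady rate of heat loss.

Sheathing layers in series; stud and cavity paths in parallel between them.
R_inner = 0.014/(0.151×13.4) = 0.006919 K/W
R_stud  = 0.14/(0.141×0.21×13.4) = 0.3528 K/W
R_cav   = 0.14/(0.0276×0.79×13.4) = 0.4792 K/W
1/R_core = 1/R_stud + 1/R_cav → R_core = 0.2032 K/W
R_outer = 0.014/(1.27×13.4) = 8.227×10^-4 K/W
R_total = 0.211 K/W
Q = ΔT/R_total = 28/0.211

Q ≈ 133 W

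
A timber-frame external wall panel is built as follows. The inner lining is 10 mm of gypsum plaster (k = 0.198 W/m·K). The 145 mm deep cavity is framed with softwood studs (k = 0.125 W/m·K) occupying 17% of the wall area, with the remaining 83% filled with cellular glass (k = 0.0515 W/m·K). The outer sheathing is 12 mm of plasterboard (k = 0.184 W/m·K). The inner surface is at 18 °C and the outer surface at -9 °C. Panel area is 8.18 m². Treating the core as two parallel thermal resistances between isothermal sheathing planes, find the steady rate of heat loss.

Q ≈ 92.7 W

Sheathing layers in series; stud and cavity paths in parallel between them.
R_inner = 0.01/(0.198×8.18) = 0.006174 K/W
R_stud  = 0.145/(0.125×0.17×8.18) = 0.8342 K/W
R_cav   = 0.145/(0.0515×0.83×8.18) = 0.4147 K/W
1/R_core = 1/R_stud + 1/R_cav → R_core = 0.277 K/W
R_outer = 0.012/(0.184×8.18) = 0.007973 K/W
R_total = 0.2911 K/W
Q = ΔT/R_total = 27/0.2911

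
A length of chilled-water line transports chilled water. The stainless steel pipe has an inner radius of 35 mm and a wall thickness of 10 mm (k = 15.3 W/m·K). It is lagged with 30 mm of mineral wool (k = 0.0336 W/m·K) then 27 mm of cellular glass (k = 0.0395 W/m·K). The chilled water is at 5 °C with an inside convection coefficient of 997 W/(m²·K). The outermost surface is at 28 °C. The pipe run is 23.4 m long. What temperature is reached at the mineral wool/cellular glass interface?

For a radial system each layer contributes R = ln(r_out/r_in)/(2πkL); films add R = 1/(hA).
R_inner film = 1/(h_i·2πr₁L) = 1/(997×2π×0.035×23.4) = 1.949×10^-4 K/W
R_stainless steel pipe wall = ln(45/35)/(2π×15.3×23.4) = 1.117×10^-4 K/W
R_mineral wool = ln(75/45)/(2π×0.0336×23.4) = 0.1034 K/W
R_cellular glass = ln(102/75)/(2π×0.0395×23.4) = 0.05295 K/W
R_total = 0.1567 K/W
Q = ΔT/R_total = 23/0.1567
Q = 147 W
T_interface = T_inner + Q·ΣR(inner→interface) = 5 + 147×0.1037

T ≈ 20.2 °C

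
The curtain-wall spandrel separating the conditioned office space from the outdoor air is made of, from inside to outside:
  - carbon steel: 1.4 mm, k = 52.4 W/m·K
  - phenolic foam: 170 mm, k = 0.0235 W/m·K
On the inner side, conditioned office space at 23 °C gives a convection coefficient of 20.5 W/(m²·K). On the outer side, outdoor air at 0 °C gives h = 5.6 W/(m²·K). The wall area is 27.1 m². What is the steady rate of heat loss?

Q ≈ 83.5 W

Treating each layer as a thermal resistance in series:
R_inner film = 1/(h_i·A) = 1/(20.5×27.1) = 0.0018 K/W
R_carbon steel = L/(kA) = 0.0014/(52.4×27.1) = 9.859×10^-7 K/W
R_phenolic foam = L/(kA) = 0.17/(0.0235×27.1) = 0.2669 K/W
R_outer film = 1/(h_o·A) = 1/(5.6×27.1) = 0.006589 K/W
R_total = 0.2753 K/W
Q = ΔT / R_total = 23 / 0.2753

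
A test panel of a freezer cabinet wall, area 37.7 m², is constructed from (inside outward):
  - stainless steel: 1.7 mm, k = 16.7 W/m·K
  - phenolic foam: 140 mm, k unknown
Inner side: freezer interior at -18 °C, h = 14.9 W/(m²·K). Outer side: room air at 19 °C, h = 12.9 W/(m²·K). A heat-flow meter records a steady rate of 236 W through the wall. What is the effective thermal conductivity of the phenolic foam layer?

Series thermal resistances:
R_inner film = 1/(h_i·A) = 1/(14.9×37.7) = 0.00178 K/W
R_stainless steel = L/(kA) = 0.0017/(16.7×37.7) = 2.7×10^-6 K/W
R_outer film = 1/(h_o·A) = 1/(12.9×37.7) = 0.002056 K/W
Sum of known resistances R_other = 0.003839 K/W
Total R = ΔT/Q = 37/236 = 0.1568 K/W
R_phenolic foam = R_total − R_other = 0.1529 K/W
k = L/(R·A) = 0.14/(0.1529×37.7)

k ≈ 0.0243 W/(m·K)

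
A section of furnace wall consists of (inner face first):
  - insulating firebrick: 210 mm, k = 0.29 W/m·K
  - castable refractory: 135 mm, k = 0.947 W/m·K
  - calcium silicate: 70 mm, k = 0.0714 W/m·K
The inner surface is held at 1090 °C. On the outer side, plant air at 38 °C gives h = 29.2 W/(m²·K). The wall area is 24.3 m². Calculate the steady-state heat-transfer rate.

Treating each layer as a thermal resistance in series:
R_insulating firebrick = L/(kA) = 0.21/(0.29×24.3) = 0.0298 K/W
R_castable refractory = L/(kA) = 0.135/(0.947×24.3) = 0.005866 K/W
R_calcium silicate = L/(kA) = 0.07/(0.0714×24.3) = 0.04035 K/W
R_outer film = 1/(h_o·A) = 1/(29.2×24.3) = 0.001409 K/W
R_total = 0.07742 K/W
Q = ΔT / R_total = 1052 / 0.07742

Q ≈ 13600 W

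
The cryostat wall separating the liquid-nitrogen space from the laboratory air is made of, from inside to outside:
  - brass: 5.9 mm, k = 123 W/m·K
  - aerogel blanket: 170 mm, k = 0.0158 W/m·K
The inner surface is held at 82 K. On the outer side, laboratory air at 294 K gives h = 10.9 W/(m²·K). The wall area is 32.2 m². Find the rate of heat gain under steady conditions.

Thermal resistances in series:
R_brass = L/(kA) = 0.0059/(123×32.2) = 1.49×10^-6 K/W
R_aerogel blanket = L/(kA) = 0.17/(0.0158×32.2) = 0.3341 K/W
R_outer film = 1/(h_o·A) = 1/(10.9×32.2) = 0.002849 K/W
R_total = 0.337 K/W
Q = ΔT / R_total = 212 / 0.337

Q ≈ 629 W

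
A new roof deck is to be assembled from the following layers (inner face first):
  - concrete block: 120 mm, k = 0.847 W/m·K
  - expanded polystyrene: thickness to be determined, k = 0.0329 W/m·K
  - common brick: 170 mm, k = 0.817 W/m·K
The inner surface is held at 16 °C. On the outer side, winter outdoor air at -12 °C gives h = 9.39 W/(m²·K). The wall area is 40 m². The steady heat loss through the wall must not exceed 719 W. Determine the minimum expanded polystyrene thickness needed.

L ≈ 36.2 mm

Using the resistance-network approach (series):
R_concrete block = L/(kA) = 0.12/(0.847×40) = 0.003542 K/W
R_common brick = L/(kA) = 0.17/(0.817×40) = 0.005202 K/W
R_outer film = 1/(h_o·A) = 1/(9.39×40) = 0.002662 K/W
Sum of the known resistances R_other = 0.01141 K/W
Required total resistance R_tot = ΔT/Q_allow = 28/719 = 0.03894 K/W
R_expanded polystyrene = R_tot − R_other = 0.02754 K/W
L = R·k·A = 0.02754×0.0329×40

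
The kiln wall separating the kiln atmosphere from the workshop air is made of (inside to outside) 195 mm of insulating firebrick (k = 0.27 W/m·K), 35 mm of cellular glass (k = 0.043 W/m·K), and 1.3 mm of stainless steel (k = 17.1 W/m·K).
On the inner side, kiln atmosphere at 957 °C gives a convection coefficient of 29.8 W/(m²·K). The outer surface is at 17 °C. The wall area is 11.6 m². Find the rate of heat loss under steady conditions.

Q ≈ 6950 W

Treating each layer as a thermal resistance in series:
R_inner film = 1/(h_i·A) = 1/(29.8×11.6) = 0.002893 K/W
R_insulating firebrick = L/(kA) = 0.195/(0.27×11.6) = 0.06226 K/W
R_cellular glass = L/(kA) = 0.035/(0.043×11.6) = 0.07017 K/W
R_stainless steel = L/(kA) = 0.0013/(17.1×11.6) = 6.554×10^-6 K/W
R_total = 0.1353 K/W
Q = ΔT / R_total = 940 / 0.1353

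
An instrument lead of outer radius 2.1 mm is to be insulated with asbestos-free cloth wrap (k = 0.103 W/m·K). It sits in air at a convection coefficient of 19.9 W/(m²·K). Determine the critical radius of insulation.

For a cylinder r_cr = k/h = 0.103/19.9
r_cr = 5.18 mm; since the bare radius (2.1 mm) is below r_cr, adding a thin layer of insulation will *increase* heat loss.

r_cr ≈ 5.18 mm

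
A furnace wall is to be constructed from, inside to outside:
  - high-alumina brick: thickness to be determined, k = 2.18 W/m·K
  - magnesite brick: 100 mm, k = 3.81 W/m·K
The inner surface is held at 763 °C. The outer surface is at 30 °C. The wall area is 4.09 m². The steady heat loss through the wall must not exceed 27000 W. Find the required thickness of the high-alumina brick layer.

L ≈ 185 mm

Model the wall as resistances in series:
R_magnesite brick = L/(kA) = 0.1/(3.81×4.09) = 0.006417 K/W
Sum of the known resistances R_other = 0.006417 K/W
Required total resistance R_tot = ΔT/Q_allow = 733/27000 = 0.02715 K/W
R_high-alumina brick = R_tot − R_other = 0.02073 K/W
L = R·k·A = 0.02073×2.18×4.09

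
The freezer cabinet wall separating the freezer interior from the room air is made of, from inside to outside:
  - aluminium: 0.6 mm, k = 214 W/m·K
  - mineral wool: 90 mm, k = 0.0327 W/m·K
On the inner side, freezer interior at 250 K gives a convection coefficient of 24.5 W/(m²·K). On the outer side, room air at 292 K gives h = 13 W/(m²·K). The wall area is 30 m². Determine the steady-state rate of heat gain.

Series thermal resistances:
R_inner film = 1/(h_i·A) = 1/(24.5×30) = 0.001361 K/W
R_aluminium = L/(kA) = 0.0006/(214×30) = 9.346×10^-8 K/W
R_mineral wool = L/(kA) = 0.09/(0.0327×30) = 0.09174 K/W
R_outer film = 1/(h_o·A) = 1/(13×30) = 0.002564 K/W
R_total = 0.09567 K/W
Q = ΔT / R_total = 42 / 0.09567

Q ≈ 439 W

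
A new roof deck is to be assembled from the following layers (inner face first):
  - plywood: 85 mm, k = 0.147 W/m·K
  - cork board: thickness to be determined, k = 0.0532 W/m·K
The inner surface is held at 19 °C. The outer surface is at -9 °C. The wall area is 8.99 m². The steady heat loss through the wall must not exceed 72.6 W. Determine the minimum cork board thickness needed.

L ≈ 154 mm

Thermal resistances in series:
R_plywood = L/(kA) = 0.085/(0.147×8.99) = 0.06432 K/W
Sum of the known resistances R_other = 0.06432 K/W
Required total resistance R_tot = ΔT/Q_allow = 28/72.6 = 0.3857 K/W
R_cork board = R_tot − R_other = 0.3214 K/W
L = R·k·A = 0.3214×0.0532×8.99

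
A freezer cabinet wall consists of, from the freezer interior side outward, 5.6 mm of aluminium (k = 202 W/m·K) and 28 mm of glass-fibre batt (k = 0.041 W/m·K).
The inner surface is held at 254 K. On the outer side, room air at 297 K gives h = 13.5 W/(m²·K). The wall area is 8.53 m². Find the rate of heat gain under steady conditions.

Series thermal resistances:
R_aluminium = L/(kA) = 0.0056/(202×8.53) = 3.25×10^-6 K/W
R_glass-fibre batt = L/(kA) = 0.028/(0.041×8.53) = 0.08006 K/W
R_outer film = 1/(h_o·A) = 1/(13.5×8.53) = 0.008684 K/W
R_total = 0.08875 K/W
Q = ΔT / R_total = 43 / 0.08875

Q ≈ 485 W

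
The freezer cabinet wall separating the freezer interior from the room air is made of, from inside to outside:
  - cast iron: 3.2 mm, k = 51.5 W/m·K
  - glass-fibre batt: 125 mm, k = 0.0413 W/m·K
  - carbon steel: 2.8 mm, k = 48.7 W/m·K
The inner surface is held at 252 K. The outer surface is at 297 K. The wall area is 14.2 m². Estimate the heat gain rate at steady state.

Q ≈ 211 W

Thermal resistances in series:
R_cast iron = L/(kA) = 0.0032/(51.5×14.2) = 4.376×10^-6 K/W
R_glass-fibre batt = L/(kA) = 0.125/(0.0413×14.2) = 0.2131 K/W
R_carbon steel = L/(kA) = 0.0028/(48.7×14.2) = 4.049×10^-6 K/W
R_total = 0.2132 K/W
Q = ΔT / R_total = 45 / 0.2132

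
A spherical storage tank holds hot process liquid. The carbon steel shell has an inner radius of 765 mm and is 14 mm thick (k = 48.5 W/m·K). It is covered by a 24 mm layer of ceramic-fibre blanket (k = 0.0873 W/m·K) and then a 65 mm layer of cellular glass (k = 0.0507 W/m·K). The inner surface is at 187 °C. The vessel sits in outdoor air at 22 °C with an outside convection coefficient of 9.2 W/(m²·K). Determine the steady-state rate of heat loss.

Q ≈ 856 W

Each spherical layer contributes R = (1/r_i − 1/r_o)/(4πk):
R_carbon steel shell = (1/0.765 − 1/0.779)/(4π×48.5) = 3.855×10^-5 K/W
R_ceramic-fibre blanket = (1/0.779 − 1/0.803)/(4π×0.0873) = 0.03497 K/W
R_cellular glass = (1/0.803 − 1/0.868)/(4π×0.0507) = 0.1464 K/W
R_outer film = 1/(h·4πr_o²) = 1/(9.2×4π×0.868²) = 0.01148 K/W
R_total = 0.1929 K/W
Q = ΔT/R_total = 165/0.1929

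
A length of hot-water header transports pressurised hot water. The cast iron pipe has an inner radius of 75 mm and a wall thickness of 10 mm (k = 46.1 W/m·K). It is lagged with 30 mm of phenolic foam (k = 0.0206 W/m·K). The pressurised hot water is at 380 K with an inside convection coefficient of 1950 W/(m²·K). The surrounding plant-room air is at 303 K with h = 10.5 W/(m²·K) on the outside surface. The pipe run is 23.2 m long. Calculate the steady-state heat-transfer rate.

For a radial system each layer contributes R = ln(r_out/r_in)/(2πkL); films add R = 1/(hA).
R_inner film = 1/(h_i·2πr₁L) = 1/(1950×2π×0.075×23.2) = 4.691×10^-5 K/W
R_cast iron pipe wall = ln(85/75)/(2π×46.1×23.2) = 1.863×10^-5 K/W
R_phenolic foam = ln(115/85)/(2π×0.0206×23.2) = 0.1007 K/W
R_outer film = 1/(h_o·2πr_oL) = 1/(10.5×2π×0.115×23.2) = 0.005681 K/W
R_total = 0.1064 K/W
Q = ΔT/R_total = 77/0.1064

Q ≈ 724 W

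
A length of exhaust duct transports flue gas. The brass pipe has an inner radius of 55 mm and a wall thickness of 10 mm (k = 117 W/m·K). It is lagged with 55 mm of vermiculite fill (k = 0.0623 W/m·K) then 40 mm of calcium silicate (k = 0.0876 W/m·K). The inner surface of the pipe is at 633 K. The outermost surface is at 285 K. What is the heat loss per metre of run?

Radial resistances (cylindrical: R_cond = ln(r_o/r_i)/(2πkL), R_conv = 1/(h·2πrL)):
R_brass pipe wall = ln(65/55)/(2π×117×1) = 2.272×10^-4 K/W
R_vermiculite fill = ln(120/65)/(2π×0.0623×1) = 1.566 K/W
R_calcium silicate = ln(160/120)/(2π×0.0876×1) = 0.5227 K/W
R_total = 2.089 K/W
Q = ΔT/R_total = 348/2.089

q′ ≈ 167 W/m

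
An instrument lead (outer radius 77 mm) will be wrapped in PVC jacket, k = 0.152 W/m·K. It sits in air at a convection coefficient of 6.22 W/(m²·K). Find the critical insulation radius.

For a cylinder r_cr = k/h = 0.152/6.22
r_cr = 24.4 mm; since the bare radius (77 mm) is above r_cr, any added insulation will reduce heat loss.

r_cr ≈ 24.4 mm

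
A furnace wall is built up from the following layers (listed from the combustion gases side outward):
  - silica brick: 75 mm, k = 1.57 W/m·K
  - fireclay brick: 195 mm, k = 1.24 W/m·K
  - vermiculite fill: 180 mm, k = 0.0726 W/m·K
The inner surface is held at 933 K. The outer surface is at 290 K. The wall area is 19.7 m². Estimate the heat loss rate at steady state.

Q ≈ 4720 W

Treating each layer as a thermal resistance in series:
R_silica brick = L/(kA) = 0.075/(1.57×19.7) = 0.002425 K/W
R_fireclay brick = L/(kA) = 0.195/(1.24×19.7) = 0.007983 K/W
R_vermiculite fill = L/(kA) = 0.18/(0.0726×19.7) = 0.1259 K/W
R_total = 0.1363 K/W
Q = ΔT / R_total = 643 / 0.1363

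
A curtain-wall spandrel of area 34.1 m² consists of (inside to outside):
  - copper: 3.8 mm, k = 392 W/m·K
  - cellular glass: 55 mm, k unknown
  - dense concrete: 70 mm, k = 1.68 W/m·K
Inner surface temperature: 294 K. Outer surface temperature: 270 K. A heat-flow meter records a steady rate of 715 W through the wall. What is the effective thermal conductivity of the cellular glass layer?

k ≈ 0.0499 W/(m·K)

Treating each layer as a thermal resistance in series:
R_copper = L/(kA) = 0.0038/(392×34.1) = 2.843×10^-7 K/W
R_dense concrete = L/(kA) = 0.07/(1.68×34.1) = 0.001222 K/W
Sum of known resistances R_other = 0.001222 K/W
Total R = ΔT/Q = 24/715 = 0.03357 K/W
R_cellular glass = R_total − R_other = 0.03234 K/W
k = L/(R·A) = 0.055/(0.03234×34.1)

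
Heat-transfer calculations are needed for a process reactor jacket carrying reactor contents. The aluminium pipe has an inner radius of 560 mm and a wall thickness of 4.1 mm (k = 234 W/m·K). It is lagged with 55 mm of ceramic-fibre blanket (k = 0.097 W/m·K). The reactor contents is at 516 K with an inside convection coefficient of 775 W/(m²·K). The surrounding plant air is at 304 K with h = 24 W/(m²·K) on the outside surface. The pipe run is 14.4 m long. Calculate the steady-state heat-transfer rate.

Q ≈ 18600 W

Cylindrical conduction, so R = ln(r₂/r₁)/(2πkL) per layer, in series:
R_inner film = 1/(h_i·2πr₁L) = 1/(775×2π×0.56×14.4) = 2.547×10^-5 K/W
R_aluminium pipe wall = ln(564.1/560)/(2π×234×14.4) = 3.446×10^-7 K/W
R_ceramic-fibre blanket = ln(619.1/564.1)/(2π×0.097×14.4) = 0.0106 K/W
R_outer film = 1/(h_o·2πr_oL) = 1/(24×2π×0.6191×14.4) = 7.439×10^-4 K/W
R_total = 0.01137 K/W
Q = ΔT/R_total = 212/0.01137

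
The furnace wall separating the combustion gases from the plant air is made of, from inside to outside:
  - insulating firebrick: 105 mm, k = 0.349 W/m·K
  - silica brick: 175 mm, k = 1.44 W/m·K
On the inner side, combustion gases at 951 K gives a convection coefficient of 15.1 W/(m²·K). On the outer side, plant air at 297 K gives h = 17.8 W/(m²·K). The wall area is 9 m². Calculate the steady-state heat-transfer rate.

Thermal resistances in series:
R_inner film = 1/(h_i·A) = 1/(15.1×9) = 0.007358 K/W
R_insulating firebrick = L/(kA) = 0.105/(0.349×9) = 0.03343 K/W
R_silica brick = L/(kA) = 0.175/(1.44×9) = 0.0135 K/W
R_outer film = 1/(h_o·A) = 1/(17.8×9) = 0.006242 K/W
R_total = 0.06053 K/W
Q = ΔT / R_total = 654 / 0.06053

Q ≈ 10800 W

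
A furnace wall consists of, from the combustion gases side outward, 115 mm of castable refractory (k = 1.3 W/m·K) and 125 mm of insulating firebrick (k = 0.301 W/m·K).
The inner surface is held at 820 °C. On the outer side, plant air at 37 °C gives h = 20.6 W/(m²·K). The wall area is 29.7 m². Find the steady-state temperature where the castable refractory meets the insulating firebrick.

T ≈ 695 °C

Thermal resistances in series:
R_castable refractory = L/(kA) = 0.115/(1.3×29.7) = 0.002979 K/W
R_insulating firebrick = L/(kA) = 0.125/(0.301×29.7) = 0.01398 K/W
R_outer film = 1/(h_o·A) = 1/(20.6×29.7) = 0.001634 K/W
R_total = 0.0186 K/W;  Q = ΔT/R_total = 783/0.0186 = 42110 W
T_interface = T_inner − Q·ΣR(inner→interface) = 820 − 42100×0.002979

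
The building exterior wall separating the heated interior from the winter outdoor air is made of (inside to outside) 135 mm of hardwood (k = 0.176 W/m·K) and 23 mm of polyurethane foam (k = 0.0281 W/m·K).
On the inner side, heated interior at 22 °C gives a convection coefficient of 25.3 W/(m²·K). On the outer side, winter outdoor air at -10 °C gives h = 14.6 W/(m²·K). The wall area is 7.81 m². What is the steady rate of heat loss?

Q ≈ 148 W

Thermal resistances in series:
R_inner film = 1/(h_i·A) = 1/(25.3×7.81) = 0.005061 K/W
R_hardwood = L/(kA) = 0.135/(0.176×7.81) = 0.09821 K/W
R_polyurethane foam = L/(kA) = 0.023/(0.0281×7.81) = 0.1048 K/W
R_outer film = 1/(h_o·A) = 1/(14.6×7.81) = 0.00877 K/W
R_total = 0.2168 K/W
Q = ΔT / R_total = 32 / 0.2168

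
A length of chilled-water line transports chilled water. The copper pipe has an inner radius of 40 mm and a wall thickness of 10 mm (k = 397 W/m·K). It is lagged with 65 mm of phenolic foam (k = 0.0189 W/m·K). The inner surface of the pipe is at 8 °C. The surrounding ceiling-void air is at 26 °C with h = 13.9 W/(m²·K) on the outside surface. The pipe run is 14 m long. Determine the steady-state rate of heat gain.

Per-layer cylindrical resistances, series-summed:
R_copper pipe wall = ln(50/40)/(2π×397×14) = 6.39×10^-6 K/W
R_phenolic foam = ln(115/50)/(2π×0.0189×14) = 0.501 K/W
R_outer film = 1/(h_o·2πr_oL) = 1/(13.9×2π×0.115×14) = 0.007112 K/W
R_total = 0.5081 K/W
Q = ΔT/R_total = 18/0.5081

Q ≈ 35.4 W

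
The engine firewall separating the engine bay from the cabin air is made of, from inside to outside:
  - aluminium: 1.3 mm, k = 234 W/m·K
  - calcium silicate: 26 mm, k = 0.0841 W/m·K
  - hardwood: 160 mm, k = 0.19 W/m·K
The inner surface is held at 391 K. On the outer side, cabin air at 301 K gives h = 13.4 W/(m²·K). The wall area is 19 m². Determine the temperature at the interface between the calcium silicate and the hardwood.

Model the wall as resistances in series:
R_aluminium = L/(kA) = 0.0013/(234×19) = 2.924×10^-7 K/W
R_calcium silicate = L/(kA) = 0.026/(0.0841×19) = 0.01627 K/W
R_hardwood = L/(kA) = 0.16/(0.19×19) = 0.04432 K/W
R_outer film = 1/(h_o·A) = 1/(13.4×19) = 0.003928 K/W
R_total = 0.06452 K/W;  Q = ΔT/R_total = 90/0.06452 = 1395 W
T_interface = T_inner − Q·ΣR(inner→interface) = 391 − 1390×0.01627

T ≈ 368 K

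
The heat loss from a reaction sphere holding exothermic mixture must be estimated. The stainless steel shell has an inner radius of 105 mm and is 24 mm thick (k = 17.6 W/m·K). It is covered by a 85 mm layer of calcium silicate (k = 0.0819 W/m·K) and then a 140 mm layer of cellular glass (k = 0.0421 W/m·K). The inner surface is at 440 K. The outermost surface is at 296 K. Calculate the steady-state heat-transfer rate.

Spherical conduction: R = (1/r_in − 1/r_out)/(4πk) per layer; series-sum.
R_stainless steel shell = (1/0.105 − 1/0.129)/(4π×17.6) = 0.008011 K/W
R_calcium silicate = (1/0.129 − 1/0.214)/(4π×0.0819) = 2.992 K/W
R_cellular glass = (1/0.214 − 1/0.354)/(4π×0.0421) = 3.493 K/W
R_total = 6.493 K/W
Q = ΔT/R_total = 144/6.493

Q ≈ 22.2 W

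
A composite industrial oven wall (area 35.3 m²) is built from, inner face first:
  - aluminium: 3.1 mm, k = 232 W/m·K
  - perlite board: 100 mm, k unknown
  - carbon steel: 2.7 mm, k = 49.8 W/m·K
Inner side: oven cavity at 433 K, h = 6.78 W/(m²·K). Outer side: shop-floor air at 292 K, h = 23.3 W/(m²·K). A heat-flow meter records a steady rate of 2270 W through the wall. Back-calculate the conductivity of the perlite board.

k ≈ 0.0499 W/(m·K)

Treating each layer as a thermal resistance in series:
R_inner film = 1/(h_i·A) = 1/(6.78×35.3) = 0.004178 K/W
R_aluminium = L/(kA) = 0.0031/(232×35.3) = 3.785×10^-7 K/W
R_carbon steel = L/(kA) = 0.0027/(49.8×35.3) = 1.536×10^-6 K/W
R_outer film = 1/(h_o·A) = 1/(23.3×35.3) = 0.001216 K/W
Sum of known resistances R_other = 0.005396 K/W
Total R = ΔT/Q = 141/2270 = 0.06211 K/W
R_perlite board = R_total − R_other = 0.05672 K/W
k = L/(R·A) = 0.1/(0.05672×35.3)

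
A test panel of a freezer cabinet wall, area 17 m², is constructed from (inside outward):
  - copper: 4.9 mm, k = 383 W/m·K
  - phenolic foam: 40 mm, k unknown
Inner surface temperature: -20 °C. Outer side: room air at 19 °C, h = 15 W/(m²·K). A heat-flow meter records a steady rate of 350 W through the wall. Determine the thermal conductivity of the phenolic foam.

Series thermal resistances:
R_copper = L/(kA) = 0.0049/(383×17) = 7.526×10^-7 K/W
R_outer film = 1/(h_o·A) = 1/(15×17) = 0.003922 K/W
Sum of known resistances R_other = 0.003922 K/W
Total R = ΔT/Q = 39/350 = 0.1114 K/W
R_phenolic foam = R_total − R_other = 0.1075 K/W
k = L/(R·A) = 0.04/(0.1075×17)

k ≈ 0.0219 W/(m·K)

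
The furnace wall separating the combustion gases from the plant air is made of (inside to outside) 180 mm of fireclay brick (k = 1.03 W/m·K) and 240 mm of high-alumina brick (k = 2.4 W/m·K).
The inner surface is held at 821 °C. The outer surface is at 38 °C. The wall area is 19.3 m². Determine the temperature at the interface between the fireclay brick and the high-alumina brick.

Series thermal resistances:
R_fireclay brick = L/(kA) = 0.18/(1.03×19.3) = 0.009055 K/W
R_high-alumina brick = L/(kA) = 0.24/(2.4×19.3) = 0.005181 K/W
R_total = 0.01424 K/W;  Q = ΔT/R_total = 783/0.01424 = 55000 W
T_interface = T_inner − Q·ΣR(inner→interface) = 821 − 55000×0.009055

T ≈ 323 °C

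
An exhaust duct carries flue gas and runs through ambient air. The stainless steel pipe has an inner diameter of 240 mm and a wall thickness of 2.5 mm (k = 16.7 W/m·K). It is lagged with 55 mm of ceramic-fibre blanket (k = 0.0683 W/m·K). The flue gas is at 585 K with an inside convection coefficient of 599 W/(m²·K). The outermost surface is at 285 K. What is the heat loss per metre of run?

q′ ≈ 346 W/m

Per-layer cylindrical resistances, series-summed:
R_inner film = 1/(h_i·2πr₁L) = 1/(599×2π×0.12×1) = 0.002214 K/W
R_stainless steel pipe wall = ln(122.5/120)/(2π×16.7×1) = 1.965×10^-4 K/W
R_ceramic-fibre blanket = ln(177.5/122.5)/(2π×0.0683×1) = 0.8642 K/W
R_total = 0.8666 K/W
Q = ΔT/R_total = 300/0.8666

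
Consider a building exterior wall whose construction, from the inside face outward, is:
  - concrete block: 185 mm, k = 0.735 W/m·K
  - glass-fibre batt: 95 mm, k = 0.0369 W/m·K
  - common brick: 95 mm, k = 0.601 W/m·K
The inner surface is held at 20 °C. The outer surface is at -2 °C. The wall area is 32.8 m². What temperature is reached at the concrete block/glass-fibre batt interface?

Using the resistance-network approach (series):
R_concrete block = L/(kA) = 0.185/(0.735×32.8) = 0.007674 K/W
R_glass-fibre batt = L/(kA) = 0.095/(0.0369×32.8) = 0.07849 K/W
R_common brick = L/(kA) = 0.095/(0.601×32.8) = 0.004819 K/W
R_total = 0.09098 K/W;  Q = ΔT/R_total = 22/0.09098 = 241.8 W
T_interface = T_inner − Q·ΣR(inner→interface) = 20 − 242×0.007674

T ≈ 18.1 °C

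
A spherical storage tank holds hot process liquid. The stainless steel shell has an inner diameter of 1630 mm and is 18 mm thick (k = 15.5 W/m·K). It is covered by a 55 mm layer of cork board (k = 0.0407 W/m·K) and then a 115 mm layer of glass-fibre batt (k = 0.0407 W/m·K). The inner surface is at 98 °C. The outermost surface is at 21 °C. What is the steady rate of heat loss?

Q ≈ 193 W

Spherical conduction: R = (1/r_in − 1/r_out)/(4πk) per layer; series-sum.
R_stainless steel shell = (1/0.815 − 1/0.833)/(4π×15.5) = 1.361×10^-4 K/W
R_cork board = (1/0.833 − 1/0.888)/(4π×0.0407) = 0.1454 K/W
R_glass-fibre batt = (1/0.888 − 1/1.003)/(4π×0.0407) = 0.2525 K/W
R_total = 0.398 K/W
Q = ΔT/R_total = 77/0.398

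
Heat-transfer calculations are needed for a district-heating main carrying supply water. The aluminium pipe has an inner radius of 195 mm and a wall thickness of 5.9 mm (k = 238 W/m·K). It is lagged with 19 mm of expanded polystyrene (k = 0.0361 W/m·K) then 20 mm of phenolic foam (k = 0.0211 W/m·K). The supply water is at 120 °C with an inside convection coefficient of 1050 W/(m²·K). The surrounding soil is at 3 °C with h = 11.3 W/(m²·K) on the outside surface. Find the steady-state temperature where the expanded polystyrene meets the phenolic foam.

T ≈ 78.1 °C

Treating each annulus and film as a series resistance:
R_inner film = 1/(h_i·2πr₁L) = 1/(1050×2π×0.195×1) = 7.773×10^-4 K/W
R_aluminium pipe wall = ln(200.9/195)/(2π×238×1) = 1.993×10^-5 K/W
R_expanded polystyrene = ln(219.9/200.9)/(2π×0.0361×1) = 0.3984 K/W
R_phenolic foam = ln(239.9/219.9)/(2π×0.0211×1) = 0.6566 K/W
R_outer film = 1/(h_o·2πr_oL) = 1/(11.3×2π×0.2399×1) = 0.05871 K/W
R_total = 1.115 K/W
Q = ΔT/R_total = 117/1.115
Q = 105 W/m
T_interface = T_inner − Q·ΣR(inner→interface) = 120 − 105×0.3992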